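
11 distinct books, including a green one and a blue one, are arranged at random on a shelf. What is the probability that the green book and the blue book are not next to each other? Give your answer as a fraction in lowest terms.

9/11

There are 11! = 39916800 arrangements.
Arrangements with the green book and the blue book adjacent: 2·10! = 7257600.
So not adjacent: 39916800 − 7257600 = 32659200, probability 32659200/39916800 = 9/11.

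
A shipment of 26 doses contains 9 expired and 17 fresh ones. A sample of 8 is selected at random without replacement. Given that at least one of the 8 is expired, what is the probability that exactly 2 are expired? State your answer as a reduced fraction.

3808/13145

Work in counts. Selections with at least one expired: C(26,8) − C(17,8) = 1562275 − 24310 = 1537965.
Of those, selections where exactly 2 are expired: C(9,2)·C(17,6) = 36·12376 = 445536.
Conditional probability = 445536/1537965 = 3808/13145.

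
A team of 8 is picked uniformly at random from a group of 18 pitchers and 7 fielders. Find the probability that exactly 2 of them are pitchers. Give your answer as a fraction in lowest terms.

119/120175

There are C(25,8) = 1081575 ways to choose 8 from 25.
Selections with exactly 2 pitchers: choose 2 of the 18 pitchers and 6 of the 7 fielders, C(18,2)·C(7,6) = 153·7 = 1071.
Probability = 1071/1081575 = 119/120175.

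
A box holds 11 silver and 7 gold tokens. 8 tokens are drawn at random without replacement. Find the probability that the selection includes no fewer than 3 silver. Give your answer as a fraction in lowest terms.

219/221

There are C(18,8) = 43758 ways to choose the 8.
Count the complement (fewer than 3 silver): C(11,1)·C(7,7) + C(11,2)·C(7,6) = 11 + 385 = 396.
Probability = 1 − 396/43758 = 43362/43758 = 219/221.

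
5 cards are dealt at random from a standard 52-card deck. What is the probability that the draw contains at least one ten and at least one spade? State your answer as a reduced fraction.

There are C(52,5) = 2598960 possible draws.
By inclusion-exclusion on the complements, draws missing all tens or all spades: C(48,5) + C(39,5) − C(36,5) = 1712304 + 575757 − 376992 = 1911069.
So draws with at least one of each: 2598960 − 1911069 = 687891, probability 687891/2598960 = 229297/866320.

229297/866320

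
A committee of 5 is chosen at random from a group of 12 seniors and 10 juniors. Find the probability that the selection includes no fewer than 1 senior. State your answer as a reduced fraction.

There are C(22,5) = 26334 ways to choose the 5.
The complement is all 5 are juniors: C(10,5) = 252.
Probability = 1 − 252/26334 = 26082/26334 = 207/209.

207/209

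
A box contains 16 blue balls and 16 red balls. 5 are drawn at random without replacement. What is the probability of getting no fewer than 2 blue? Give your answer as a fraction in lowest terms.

1499/1798

Total selections: C(32,5) = 201376.
Count the complement (fewer than 2 blue): C(16,0)·C(16,5) + C(16,1)·C(16,4) = 4368 + 29120 = 33488.
Probability = 1 − 33488/201376 = 167888/201376 = 1499/1798.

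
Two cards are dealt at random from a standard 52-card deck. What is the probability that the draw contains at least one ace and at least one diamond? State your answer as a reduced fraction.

29/442

There are C(52,2) = 1326 possible draws.
By inclusion-exclusion on the complements, draws missing all aces or all diamonds: C(48,2) + C(39,2) − C(36,2) = 1128 + 741 − 630 = 1239.
So draws with at least one of each: 1326 − 1239 = 87, probability 87/1326 = 29/442.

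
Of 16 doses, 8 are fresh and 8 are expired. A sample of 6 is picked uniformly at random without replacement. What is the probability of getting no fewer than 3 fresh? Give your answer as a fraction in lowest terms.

Total selections: C(16,6) = 8008.
Count the complement (fewer than 3 fresh): C(8,0)·C(8,6) + C(8,1)·C(8,5) + C(8,2)·C(8,4) = 28 + 448 + 1960 = 2436.
Probability = 1 − 2436/8008 = 5572/8008 = 199/286.

199/286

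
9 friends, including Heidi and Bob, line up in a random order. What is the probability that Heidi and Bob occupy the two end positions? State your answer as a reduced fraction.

1/36

There are 9! = 362880 arrangements.
Place Heidi and Bob at the ends in 2 ways, arrange the remaining 7 in 7! = 5040 ways: 2·5040 = 10080.
Probability = 10080/362880 = 1/36.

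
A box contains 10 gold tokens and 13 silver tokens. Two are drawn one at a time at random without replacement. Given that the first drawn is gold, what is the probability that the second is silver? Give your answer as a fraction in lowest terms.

13/22

After removing one gold, 22 remain: 9 gold and 13 silver.
So the probability the next is silver is 13/22.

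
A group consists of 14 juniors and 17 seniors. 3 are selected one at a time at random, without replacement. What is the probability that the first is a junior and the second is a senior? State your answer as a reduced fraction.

119/465

Multiply the conditional probabilities at each draw: 14/31 · 17/30 = 238/930 = 119/465.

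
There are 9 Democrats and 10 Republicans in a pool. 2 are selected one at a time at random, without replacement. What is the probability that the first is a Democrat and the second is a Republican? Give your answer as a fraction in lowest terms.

5/19

Multiply the conditional probabilities at each draw: 9/19 · 10/18 = 90/342 = 5/19.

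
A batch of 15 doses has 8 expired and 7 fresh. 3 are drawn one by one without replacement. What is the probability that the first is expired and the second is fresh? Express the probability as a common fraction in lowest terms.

Multiply the conditional probabilities at each draw: 8/15 · 7/14 = 56/210 = 4/15.

4/15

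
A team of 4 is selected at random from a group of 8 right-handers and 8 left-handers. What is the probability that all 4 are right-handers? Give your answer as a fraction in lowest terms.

There are C(16,4) = 1820 possible selections.
Selections with all right-handers: C(8,4) = 70.
Probability = 70/1820 = 1/26.

1/26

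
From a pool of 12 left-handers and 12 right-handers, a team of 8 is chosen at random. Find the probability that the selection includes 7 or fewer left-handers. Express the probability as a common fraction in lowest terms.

There are C(24,8) = 735471 ways to choose the 8.
The complement is exactly 8 left-handers: C(12,8)·C(12,0) = 495.
Probability = 1 − 495/735471 = 734976/735471 = 7424/7429.

7424/7429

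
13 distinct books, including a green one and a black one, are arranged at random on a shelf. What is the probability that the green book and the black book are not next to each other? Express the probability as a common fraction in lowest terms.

11/13

There are 13! = 6227020800 arrangements.
Arrangements with the green book and the black book adjacent: 2·12! = 958003200.
So not adjacent: 6227020800 − 958003200 = 5269017600, probability 5269017600/6227020800 = 11/13.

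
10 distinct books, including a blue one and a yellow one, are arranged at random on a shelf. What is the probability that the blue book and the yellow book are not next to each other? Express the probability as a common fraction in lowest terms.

4/5

There are 10! = 3628800 arrangements.
Arrangements with the blue book and the yellow book adjacent: 2·9! = 725760.
So not adjacent: 3628800 − 725760 = 2903040, probability 2903040/3628800 = 4/5.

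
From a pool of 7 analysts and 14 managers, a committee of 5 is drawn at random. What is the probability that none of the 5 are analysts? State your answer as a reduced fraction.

286/2907

There are C(21,5) = 20349 possible selections.
Selections with no analysts (all managers): C(14,5) = 2002.
Probability = 2002/20349 = 286/2907.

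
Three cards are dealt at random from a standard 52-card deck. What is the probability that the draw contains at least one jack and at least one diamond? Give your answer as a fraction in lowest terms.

33/260

There are C(52,3) = 22100 possible draws.
By inclusion-exclusion on the complements, draws missing all jacks or all diamonds: C(48,3) + C(39,3) − C(36,3) = 17296 + 9139 − 7140 = 19295.
So draws with at least one of each: 22100 − 19295 = 2805, probability 2805/22100 = 33/260.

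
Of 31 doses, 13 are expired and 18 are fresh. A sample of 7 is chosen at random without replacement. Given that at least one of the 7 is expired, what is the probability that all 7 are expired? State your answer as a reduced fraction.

44/66609

Work in counts. Selections with at least one expired: C(31,7) − C(18,7) = 2629575 − 31824 = 2597751.
Of those, selections where all 7 are expired: C(13,7) = 1716.
Conditional probability = 1716/2597751 = 44/66609.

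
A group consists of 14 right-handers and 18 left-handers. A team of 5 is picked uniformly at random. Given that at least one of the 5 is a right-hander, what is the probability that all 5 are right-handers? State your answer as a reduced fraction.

13/1252

Work in counts. Selections with at least one right-hander: C(32,5) − C(18,5) = 201376 − 8568 = 192808.
Of those, selections where all 5 are right-handers: C(14,5) = 2002.
Conditional probability = 2002/192808 = 13/1252.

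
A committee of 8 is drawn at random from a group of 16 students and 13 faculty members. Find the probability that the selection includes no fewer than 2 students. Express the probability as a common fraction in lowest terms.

There are C(29,8) = 4292145 ways to choose the 8.
Favorable selections (no fewer than 2 students): C(16,2)·C(13,6) + C(16,3)·C(13,5) + C(16,4)·C(13,4) + C(16,5)·C(13,3) + C(16,6)·C(13,2) + C(16,7)·C(13,1) + C(16,8)·C(13,0) = 205920 + 720720 + 1301300 + 1249248 + 624624 + 148720 + 12870 = 4263402.
Probability = 4263402/4292145 = 9938/10005.

9938/10005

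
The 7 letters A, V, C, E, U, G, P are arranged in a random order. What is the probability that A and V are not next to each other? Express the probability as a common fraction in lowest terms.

There are 7! = 5040 arrangements.
Arrangements with A and V adjacent: 2·6! = 1440.
So not adjacent: 5040 − 1440 = 3600, probability 3600/5040 = 5/7.

5/7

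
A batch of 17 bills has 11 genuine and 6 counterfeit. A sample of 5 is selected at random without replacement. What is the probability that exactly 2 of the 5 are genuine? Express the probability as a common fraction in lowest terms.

275/1547

The sample space is all 5-subsets of the 17: C(17,5) = 6188.
Selections with exactly 2 genuine: choose 2 of the 11 genuine and 3 of the 6 counterfeit, C(11,2)·C(6,3) = 55·20 = 1100.
Probability = 1100/6188 = 275/1547.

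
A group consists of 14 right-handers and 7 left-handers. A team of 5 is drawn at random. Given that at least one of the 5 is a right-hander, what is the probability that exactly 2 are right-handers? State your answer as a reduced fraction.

Work in counts. Selections with at least one right-hander: C(21,5) − C(7,5) = 20349 − 21 = 20328.
Of those, selections where exactly 2 are right-handers: C(14,2)·C(7,3) = 91·35 = 3185.
Conditional probability = 3185/20328 = 455/2904.

455/2904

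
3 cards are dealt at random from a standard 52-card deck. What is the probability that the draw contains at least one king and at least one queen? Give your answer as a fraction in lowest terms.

There are C(52,3) = 22100 possible draws.
By inclusion-exclusion on the complements, draws missing all kings or all queens: C(48,3) + C(48,3) − C(44,3) = 17296 + 17296 − 13244 = 21348.
So draws with at least one of each: 22100 − 21348 = 752, probability 752/22100 = 188/5525.

188/5525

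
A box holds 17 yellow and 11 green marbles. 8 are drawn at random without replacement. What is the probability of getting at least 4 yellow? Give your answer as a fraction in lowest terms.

Total selections: C(28,8) = 3108105.
Count the complement (fewer than 4 yellow): C(17,0)·C(11,8) + C(17,1)·C(11,7) + C(17,2)·C(11,6) + C(17,3)·C(11,5) = 165 + 5610 + 62832 + 314160 = 382767.
Probability = 1 − 382767/3108105 = 2725338/3108105 = 11798/13455.

11798/13455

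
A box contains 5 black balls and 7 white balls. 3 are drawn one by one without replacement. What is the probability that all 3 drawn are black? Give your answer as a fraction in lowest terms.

Multiply the conditional probabilities at each draw: 5/12 · 4/11 · 3/10 = 60/1320 = 1/22.

1/22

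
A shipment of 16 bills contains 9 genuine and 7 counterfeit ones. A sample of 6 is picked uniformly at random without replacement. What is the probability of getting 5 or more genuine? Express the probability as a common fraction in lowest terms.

69/572

There are C(16,6) = 8008 ways to choose the 6.
Favorable selections (5 or more genuine): C(9,5)·C(7,1) + C(9,6)·C(7,0) = 882 + 84 = 966.
Probability = 966/8008 = 69/572.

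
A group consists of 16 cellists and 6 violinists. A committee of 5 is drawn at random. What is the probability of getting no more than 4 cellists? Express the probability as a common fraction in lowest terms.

523/627

Total selections: C(22,5) = 26334.
The complement is exactly 5 cellists: C(16,5)·C(6,0) = 4368.
Probability = 1 − 4368/26334 = 21966/26334 = 523/627.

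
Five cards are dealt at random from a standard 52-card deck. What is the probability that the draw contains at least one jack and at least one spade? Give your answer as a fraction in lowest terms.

229297/866320

There are C(52,5) = 2598960 possible draws.
By inclusion-exclusion on the complements, draws missing all jacks or all spades: C(48,5) + C(39,5) − C(36,5) = 1712304 + 575757 − 376992 = 1911069.
So draws with at least one of each: 2598960 − 1911069 = 687891, probability 687891/2598960 = 229297/866320.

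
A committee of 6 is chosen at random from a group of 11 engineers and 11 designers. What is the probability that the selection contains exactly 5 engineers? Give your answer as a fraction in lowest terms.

There are C(22,6) = 74613 ways to choose 6 from 22.
Selections with exactly 5 engineers: choose 5 of the 11 engineers and 1 of the 11 designers, C(11,5)·C(11,1) = 462·11 = 5082.
Probability = 5082/74613 = 22/323.

22/323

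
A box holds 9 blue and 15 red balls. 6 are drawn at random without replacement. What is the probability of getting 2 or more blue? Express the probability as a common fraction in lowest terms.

There are C(24,6) = 134596 ways to choose the 6.
Favorable selections (2 or more blue): C(9,2)·C(15,4) + C(9,3)·C(15,3) + C(9,4)·C(15,2) + C(9,5)·C(15,1) + C(9,6)·C(15,0) = 49140 + 38220 + 13230 + 1890 + 84 = 102564.
Probability = 102564/134596 = 333/437.

333/437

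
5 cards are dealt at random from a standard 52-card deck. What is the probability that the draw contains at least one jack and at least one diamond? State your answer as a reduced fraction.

229297/866320

There are C(52,5) = 2598960 possible draws.
By inclusion-exclusion on the complements, draws missing all jacks or all diamonds: C(48,5) + C(39,5) − C(36,5) = 1712304 + 575757 − 376992 = 1911069.
So draws with at least one of each: 2598960 − 1911069 = 687891, probability 687891/2598960 = 229297/866320.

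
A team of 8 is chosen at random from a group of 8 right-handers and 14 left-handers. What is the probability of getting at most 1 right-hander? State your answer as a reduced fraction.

There are C(22,8) = 319770 ways to choose the 8.
Favorable selections (at most 1 right-hander): C(8,0)·C(14,8) + C(8,1)·C(14,7) = 3003 + 27456 = 30459.
Probability = 30459/319770 = 923/9690.

923/9690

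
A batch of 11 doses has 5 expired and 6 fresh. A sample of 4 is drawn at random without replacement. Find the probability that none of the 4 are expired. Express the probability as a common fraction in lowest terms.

1/22

There are C(11,4) = 330 possible selections.
Selections with no expired (all fresh): C(6,4) = 15.
Probability = 15/330 = 1/22.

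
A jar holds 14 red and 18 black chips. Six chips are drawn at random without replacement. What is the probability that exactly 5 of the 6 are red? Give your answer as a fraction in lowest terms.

Total number of selections: C(32,6) = 906192.
Selections with exactly 5 red: choose 5 of the 14 red and 1 of the 18 black, C(14,5)·C(18,1) = 2002·18 = 36036.
Probability = 36036/906192 = 143/3596.

143/3596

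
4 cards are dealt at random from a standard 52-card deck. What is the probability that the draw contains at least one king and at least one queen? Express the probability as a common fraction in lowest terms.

There are C(52,4) = 270725 possible draws.
By inclusion-exclusion on the complements, draws missing all kings or all queens: C(48,4) + C(48,4) − C(44,4) = 194580 + 194580 − 135751 = 253409.
So draws with at least one of each: 270725 − 253409 = 17316, probability 17316/270725 = 1332/20825.

1332/20825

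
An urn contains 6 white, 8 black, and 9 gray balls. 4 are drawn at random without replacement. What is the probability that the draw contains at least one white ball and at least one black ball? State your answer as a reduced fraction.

There are C(23,4) = 8855 possible draws.
By inclusion-exclusion on the complements, draws missing all white or all black: C(17,4) + C(15,4) − C(9,4) = 2380 + 1365 − 126 = 3619.
So draws with at least one of each: 8855 − 3619 = 5236, probability 5236/8855 = 68/115.

68/115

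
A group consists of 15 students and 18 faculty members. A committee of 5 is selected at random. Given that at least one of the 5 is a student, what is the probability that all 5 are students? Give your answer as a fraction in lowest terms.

Work in counts. Selections with at least one student: C(33,5) − C(18,5) = 237336 − 8568 = 228768.
Of those, selections where all 5 are students: C(15,5) = 3003.
Conditional probability = 3003/228768 = 1001/76256.

1001/76256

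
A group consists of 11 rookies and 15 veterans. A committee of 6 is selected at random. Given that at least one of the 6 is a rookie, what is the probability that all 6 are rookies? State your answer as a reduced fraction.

Work in counts. Selections with at least one rookie: C(26,6) − C(15,6) = 230230 − 5005 = 225225.
Of those, selections where all 6 are rookies: C(11,6) = 462.
Conditional probability = 462/225225 = 2/975.

2/975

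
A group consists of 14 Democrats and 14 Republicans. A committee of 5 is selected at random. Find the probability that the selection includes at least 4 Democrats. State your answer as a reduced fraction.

Total selections: C(28,5) = 98280.
Favorable selections (at least 4 Democrats): C(14,4)·C(14,1) + C(14,5)·C(14,0) = 14014 + 2002 = 16016.
Probability = 16016/98280 = 22/135.

22/135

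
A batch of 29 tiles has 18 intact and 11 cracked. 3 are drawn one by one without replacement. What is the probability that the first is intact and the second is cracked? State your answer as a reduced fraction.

99/406

Multiply the conditional probabilities at each draw: 18/29 · 11/28 = 198/812 = 99/406.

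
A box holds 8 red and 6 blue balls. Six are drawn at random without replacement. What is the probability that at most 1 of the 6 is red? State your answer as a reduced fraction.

7/429

Total selections: C(14,6) = 3003.
Favorable selections (at most 1 red): C(8,0)·C(6,6) + C(8,1)·C(6,5) = 1 + 48 = 49.
Probability = 49/3003 = 7/429.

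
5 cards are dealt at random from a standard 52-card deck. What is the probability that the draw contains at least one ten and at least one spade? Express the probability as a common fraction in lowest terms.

229297/866320

There are C(52,5) = 2598960 possible draws.
By inclusion-exclusion on the complements, draws missing all tens or all spades: C(48,5) + C(39,5) − C(36,5) = 1712304 + 575757 − 376992 = 1911069.
So draws with at least one of each: 2598960 − 1911069 = 687891, probability 687891/2598960 = 229297/866320.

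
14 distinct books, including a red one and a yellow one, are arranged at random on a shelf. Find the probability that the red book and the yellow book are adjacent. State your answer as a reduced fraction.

There are 14! = 87178291200 arrangements.
Treat the red book and the yellow book as a block: 13! arrangements of the blocks × 2 orders within the block = 2·6227020800 = 12454041600.
Probability = 12454041600/87178291200 = 1/7.

1/7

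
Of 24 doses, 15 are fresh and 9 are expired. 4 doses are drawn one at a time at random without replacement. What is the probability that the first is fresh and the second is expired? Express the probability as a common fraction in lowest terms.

45/184

Multiply the conditional probabilities at each draw: 15/24 · 9/23 = 135/552 = 45/184.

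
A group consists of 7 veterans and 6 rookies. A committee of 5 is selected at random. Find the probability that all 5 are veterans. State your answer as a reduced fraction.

7/429

There are C(13,5) = 1287 possible selections.
Selections with all veterans: C(7,5) = 21.
Probability = 21/1287 = 7/429.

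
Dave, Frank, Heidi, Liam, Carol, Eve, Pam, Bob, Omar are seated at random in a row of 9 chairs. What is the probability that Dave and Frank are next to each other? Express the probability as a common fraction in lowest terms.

There are 9! = 362880 arrangements.
Treat Dave and Frank as a block: 8! arrangements of the blocks × 2 orders within the block = 2·40320 = 80640.
Probability = 80640/362880 = 2/9.

2/9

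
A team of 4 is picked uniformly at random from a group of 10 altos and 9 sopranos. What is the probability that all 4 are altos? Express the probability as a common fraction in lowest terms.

35/646

There are C(19,4) = 3876 possible selections.
Selections with all altos: C(10,4) = 210.
Probability = 210/3876 = 35/646.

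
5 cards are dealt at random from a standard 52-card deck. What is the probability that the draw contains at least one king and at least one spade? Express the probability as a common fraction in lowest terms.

There are C(52,5) = 2598960 possible draws.
By inclusion-exclusion on the complements, draws missing all kings or all spades: C(48,5) + C(39,5) − C(36,5) = 1712304 + 575757 − 376992 = 1911069.
So draws with at least one of each: 2598960 − 1911069 = 687891, probability 687891/2598960 = 229297/866320.

229297/866320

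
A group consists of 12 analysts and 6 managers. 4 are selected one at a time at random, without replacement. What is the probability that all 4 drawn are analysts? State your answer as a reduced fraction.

Multiply the conditional probabilities at each draw: 12/18 · 11/17 · 10/16 · 9/15 = 11880/73440 = 11/68.

11/68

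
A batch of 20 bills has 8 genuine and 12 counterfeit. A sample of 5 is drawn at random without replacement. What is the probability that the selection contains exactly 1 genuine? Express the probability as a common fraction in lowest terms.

165/646

There are C(20,5) = 15504 ways to choose 5 from 20.
Selections with exactly 1 genuine: choose 1 of the 8 genuine and 4 of the 12 counterfeit, C(8,1)·C(12,4) = 8·495 = 3960.
Probability = 3960/15504 = 165/646.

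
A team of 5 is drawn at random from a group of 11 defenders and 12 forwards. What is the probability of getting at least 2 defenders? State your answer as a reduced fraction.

There are C(23,5) = 33649 ways to choose the 5.
Count the complement (fewer than 2 defenders): C(11,0)·C(12,5) + C(11,1)·C(12,4) = 792 + 5445 = 6237.
Probability = 1 − 6237/33649 = 27412/33649 = 356/437.

356/437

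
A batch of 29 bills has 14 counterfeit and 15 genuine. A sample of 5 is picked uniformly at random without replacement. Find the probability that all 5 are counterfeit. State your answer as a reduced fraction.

22/1305

There are C(29,5) = 118755 possible selections.
Selections with all counterfeit: C(14,5) = 2002.
Probability = 2002/118755 = 22/1305.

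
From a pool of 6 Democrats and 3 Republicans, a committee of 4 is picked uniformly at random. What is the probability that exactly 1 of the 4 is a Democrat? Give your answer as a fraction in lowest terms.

1/21

There are C(9,4) = 126 ways to choose 4 from 9.
Selections with exactly 1 Democrat: choose 1 of the 6 Democrats and 3 of the 3 Republicans, C(6,1)·C(3,3) = 6·1 = 6.
Probability = 6/126 = 1/21.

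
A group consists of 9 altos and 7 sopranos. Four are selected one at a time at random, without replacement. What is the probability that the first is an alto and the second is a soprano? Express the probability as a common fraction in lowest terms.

Multiply the conditional probabilities at each draw: 9/16 · 7/15 = 63/240 = 21/80.

21/80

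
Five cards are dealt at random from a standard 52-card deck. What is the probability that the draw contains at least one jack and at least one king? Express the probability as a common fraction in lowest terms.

There are C(52,5) = 2598960 possible draws.
By inclusion-exclusion on the complements, draws missing all jacks or all kings: C(48,5) + C(48,5) − C(44,5) = 1712304 + 1712304 − 1086008 = 2338600.
So draws with at least one of each: 2598960 − 2338600 = 260360, probability 260360/2598960 = 6509/64974.

6509/64974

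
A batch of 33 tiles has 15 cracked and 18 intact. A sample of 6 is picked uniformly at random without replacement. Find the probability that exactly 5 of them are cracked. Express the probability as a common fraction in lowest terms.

The sample space is all 6-subsets of the 33: C(33,6) = 1107568.
Selections with exactly 5 cracked: choose 5 of the 15 cracked and 1 of the 18 intact, C(15,5)·C(18,1) = 3003·18 = 54054.
Probability = 54054/1107568 = 351/7192.

351/7192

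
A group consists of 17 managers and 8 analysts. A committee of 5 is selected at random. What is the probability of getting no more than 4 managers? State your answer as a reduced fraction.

Total selections: C(25,5) = 53130.
Favorable selections (no more than 4 managers): C(17,0)·C(8,5) + C(17,1)·C(8,4) + C(17,2)·C(8,3) + C(17,3)·C(8,2) + C(17,4)·C(8,1) = 56 + 1190 + 7616 + 19040 + 19040 = 46942.
Probability = 46942/53130 = 3353/3795.

3353/3795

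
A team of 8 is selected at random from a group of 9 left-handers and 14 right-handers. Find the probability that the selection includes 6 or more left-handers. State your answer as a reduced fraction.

There are C(23,8) = 490314 ways to choose the 8.
Favorable selections (6 or more left-handers): C(9,6)·C(14,2) + C(9,7)·C(14,1) + C(9,8)·C(14,0) = 7644 + 504 + 9 = 8157.
Probability = 8157/490314 = 2719/163438.

2719/163438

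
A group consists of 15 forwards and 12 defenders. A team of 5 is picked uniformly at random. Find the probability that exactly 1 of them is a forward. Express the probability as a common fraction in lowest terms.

55/598

The sample space is all 5-subsets of the 27: C(27,5) = 80730.
Selections with exactly 1 forward: choose 1 of the 15 forwards and 4 of the 12 defenders, C(15,1)·C(12,4) = 15·495 = 7425.
Probability = 7425/80730 = 55/598.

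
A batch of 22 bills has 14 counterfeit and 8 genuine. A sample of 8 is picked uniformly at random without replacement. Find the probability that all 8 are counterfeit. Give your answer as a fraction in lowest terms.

There are C(22,8) = 319770 possible selections.
Selections with all counterfeit: C(14,8) = 3003.
Probability = 3003/319770 = 91/9690.

91/9690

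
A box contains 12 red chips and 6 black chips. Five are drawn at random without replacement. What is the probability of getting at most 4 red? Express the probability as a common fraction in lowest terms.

There are C(18,5) = 8568 ways to choose the 5.
Favorable selections (at most 4 red): C(12,0)·C(6,5) + C(12,1)·C(6,4) + C(12,2)·C(6,3) + C(12,3)·C(6,2) + C(12,4)·C(6,1) = 6 + 180 + 1320 + 3300 + 2970 = 7776.
Probability = 7776/8568 = 108/119.

108/119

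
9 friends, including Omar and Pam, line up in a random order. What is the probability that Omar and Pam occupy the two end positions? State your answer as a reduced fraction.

There are 9! = 362880 arrangements.
Place Omar and Pam at the ends in 2 ways, arrange the remaining 7 in 7! = 5040 ways: 2·5040 = 10080.
Probability = 10080/362880 = 1/36.

1/36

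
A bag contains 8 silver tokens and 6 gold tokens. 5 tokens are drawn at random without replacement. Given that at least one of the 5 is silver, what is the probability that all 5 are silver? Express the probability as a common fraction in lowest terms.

Work in counts. Selections with at least one silver: C(14,5) − C(6,5) = 2002 − 6 = 1996.
Of those, selections where all 5 are silver: C(8,5) = 56.
Conditional probability = 56/1996 = 14/499.

14/499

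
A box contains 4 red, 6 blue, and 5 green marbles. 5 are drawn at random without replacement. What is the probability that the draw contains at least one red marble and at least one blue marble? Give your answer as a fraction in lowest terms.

There are C(15,5) = 3003 possible draws.
By inclusion-exclusion on the complements, draws missing all red or all blue: C(11,5) + C(9,5) − C(5,5) = 462 + 126 − 1 = 587.
So draws with at least one of each: 3003 − 587 = 2416, probability 2416/3003.

2416/3003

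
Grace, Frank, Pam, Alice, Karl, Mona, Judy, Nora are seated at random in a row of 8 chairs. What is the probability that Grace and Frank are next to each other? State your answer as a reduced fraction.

1/4

There are 8! = 40320 arrangements.
Treat Grace and Frank as a block: 7! arrangements of the blocks × 2 orders within the block = 2·5040 = 10080.
Probability = 10080/40320 = 1/4.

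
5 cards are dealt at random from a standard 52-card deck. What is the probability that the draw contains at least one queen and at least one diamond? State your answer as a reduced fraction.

There are C(52,5) = 2598960 possible draws.
By inclusion-exclusion on the complements, draws missing all queens or all diamonds: C(48,5) + C(39,5) − C(36,5) = 1712304 + 575757 − 376992 = 1911069.
So draws with at least one of each: 2598960 − 1911069 = 687891, probability 687891/2598960 = 229297/866320.

229297/866320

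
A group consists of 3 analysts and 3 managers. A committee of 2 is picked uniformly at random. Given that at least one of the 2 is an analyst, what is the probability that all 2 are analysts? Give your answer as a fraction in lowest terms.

1/4

Work in counts. Selections with at least one analyst: C(6,2) − C(3,2) = 15 − 3 = 12.
Of those, selections where all 2 are analysts: C(3,2) = 3.
Conditional probability = 3/12 = 1/4.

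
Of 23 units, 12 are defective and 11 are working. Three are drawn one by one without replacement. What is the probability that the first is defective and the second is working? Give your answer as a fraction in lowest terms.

6/23

Multiply the conditional probabilities at each draw: 12/23 · 11/22 = 132/506 = 6/23.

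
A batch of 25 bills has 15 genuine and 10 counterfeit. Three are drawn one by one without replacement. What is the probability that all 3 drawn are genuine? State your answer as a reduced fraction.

Multiply the conditional probabilities at each draw: 15/25 · 14/24 · 13/23 = 2730/13800 = 91/460.

91/460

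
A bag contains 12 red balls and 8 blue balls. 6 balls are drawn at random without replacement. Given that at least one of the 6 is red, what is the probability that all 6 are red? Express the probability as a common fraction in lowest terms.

231/9683

Work in counts. Selections with at least one red: C(20,6) − C(8,6) = 38760 − 28 = 38732.
Of those, selections where all 6 are red: C(12,6) = 924.
Conditional probability = 924/38732 = 231/9683.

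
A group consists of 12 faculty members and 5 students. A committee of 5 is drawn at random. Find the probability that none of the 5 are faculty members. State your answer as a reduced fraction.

There are C(17,5) = 6188 possible selections.
Selections with no faculty members (all students): C(5,5) = 1.
Probability = 1/6188.

1/6188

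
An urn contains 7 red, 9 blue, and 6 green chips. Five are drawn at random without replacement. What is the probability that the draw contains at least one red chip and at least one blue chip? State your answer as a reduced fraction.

There are C(22,5) = 26334 possible draws.
By inclusion-exclusion on the complements, draws missing all red or all blue: C(15,5) + C(13,5) − C(6,5) = 3003 + 1287 − 6 = 4284.
So draws with at least one of each: 26334 − 4284 = 22050, probability 22050/26334 = 175/209.

175/209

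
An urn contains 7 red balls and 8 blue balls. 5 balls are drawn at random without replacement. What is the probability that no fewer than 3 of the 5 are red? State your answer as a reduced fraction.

61/143

There are C(15,5) = 3003 ways to choose the 5.
Favorable selections (no fewer than 3 red): C(7,3)·C(8,2) + C(7,4)·C(8,1) + C(7,5)·C(8,0) = 980 + 280 + 21 = 1281.
Probability = 1281/3003 = 61/143.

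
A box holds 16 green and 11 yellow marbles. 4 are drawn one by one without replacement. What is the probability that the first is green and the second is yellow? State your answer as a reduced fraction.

88/351

Multiply the conditional probabilities at each draw: 16/27 · 11/26 = 176/702 = 88/351.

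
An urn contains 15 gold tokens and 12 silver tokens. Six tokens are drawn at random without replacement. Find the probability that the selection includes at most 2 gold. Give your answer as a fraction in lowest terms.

There are C(27,6) = 296010 ways to choose the 6.
Favorable selections (at most 2 gold): C(15,0)·C(12,6) + C(15,1)·C(12,5) + C(15,2)·C(12,4) = 924 + 11880 + 51975 = 64779.
Probability = 64779/296010 = 151/690.

151/690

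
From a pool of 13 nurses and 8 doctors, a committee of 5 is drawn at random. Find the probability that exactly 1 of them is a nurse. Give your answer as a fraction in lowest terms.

Total number of selections: C(21,5) = 20349.
Selections with exactly 1 nurse: choose 1 of the 13 nurses and 4 of the 8 doctors, C(13,1)·C(8,4) = 13·70 = 910.
Probability = 910/20349 = 130/2907.

130/2907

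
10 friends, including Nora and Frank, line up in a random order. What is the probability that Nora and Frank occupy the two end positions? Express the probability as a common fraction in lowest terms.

There are 10! = 3628800 arrangements.
Place Nora and Frank at the ends in 2 ways, arrange the remaining 8 in 8! = 40320 ways: 2·40320 = 80640.
Probability = 80640/3628800 = 1/45.

1/45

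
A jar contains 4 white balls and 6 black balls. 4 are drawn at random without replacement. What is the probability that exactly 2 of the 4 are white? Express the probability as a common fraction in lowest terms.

3/7

There are C(10,4) = 210 ways to choose 4 from 10.
Selections with exactly 2 white: choose 2 of the 4 white and 2 of the 6 black, C(4,2)·C(6,2) = 6·15 = 90.
Probability = 90/210 = 3/7.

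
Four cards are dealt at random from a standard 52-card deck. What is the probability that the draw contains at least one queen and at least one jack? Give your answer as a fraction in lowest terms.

There are C(52,4) = 270725 possible draws.
By inclusion-exclusion on the complements, draws missing all queens or all jacks: C(48,4) + C(48,4) − C(44,4) = 194580 + 194580 − 135751 = 253409.
So draws with at least one of each: 270725 − 253409 = 17316, probability 17316/270725 = 1332/20825.

1332/20825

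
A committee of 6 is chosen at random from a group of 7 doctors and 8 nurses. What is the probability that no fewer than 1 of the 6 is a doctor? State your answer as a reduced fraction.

Total selections: C(15,6) = 5005.
Favorable selections (no fewer than 1 doctor): C(7,1)·C(8,5) + C(7,2)·C(8,4) + C(7,3)·C(8,3) + C(7,4)·C(8,2) + C(7,5)·C(8,1) + C(7,6)·C(8,0) = 392 + 1470 + 1960 + 980 + 168 + 7 = 4977.
Probability = 4977/5005 = 711/715.

711/715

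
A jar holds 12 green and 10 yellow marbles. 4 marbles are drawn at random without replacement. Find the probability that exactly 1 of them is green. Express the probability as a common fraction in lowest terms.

288/1463

There are C(22,4) = 7315 ways to choose 4 from 22.
Selections with exactly 1 green: choose 1 of the 12 green and 3 of the 10 yellow, C(12,1)·C(10,3) = 12·120 = 1440.
Probability = 1440/7315 = 288/1463.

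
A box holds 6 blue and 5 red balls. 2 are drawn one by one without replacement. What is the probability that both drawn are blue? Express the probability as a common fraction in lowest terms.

3/11

Multiply the conditional probabilities at each draw: 6/11 · 5/10 = 30/110 = 3/11.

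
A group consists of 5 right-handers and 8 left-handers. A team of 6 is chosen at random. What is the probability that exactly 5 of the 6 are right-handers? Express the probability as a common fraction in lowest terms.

Total number of selections: C(13,6) = 1716.
Selections with exactly 5 right-handers: choose 5 of the 5 right-handers and 1 of the 8 left-handers, C(5,5)·C(8,1) = 1·8 = 8.
Probability = 8/1716 = 2/429.

2/429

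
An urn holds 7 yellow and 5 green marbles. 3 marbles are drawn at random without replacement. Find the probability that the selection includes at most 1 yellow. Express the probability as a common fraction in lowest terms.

There are C(12,3) = 220 ways to choose the 3.
Favorable selections (at most 1 yellow): C(7,0)·C(5,3) + C(7,1)·C(5,2) = 10 + 70 = 80.
Probability = 80/220 = 4/11.

4/11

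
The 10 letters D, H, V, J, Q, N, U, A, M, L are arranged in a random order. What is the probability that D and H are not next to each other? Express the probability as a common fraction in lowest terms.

4/5

There are 10! = 3628800 arrangements.
Arrangements with D and H adjacent: 2·9! = 725760.
So not adjacent: 3628800 − 725760 = 2903040, probability 2903040/3628800 = 4/5.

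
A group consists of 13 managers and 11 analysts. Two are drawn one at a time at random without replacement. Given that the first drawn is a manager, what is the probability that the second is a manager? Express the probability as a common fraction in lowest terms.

After removing one manager, 23 remain: 12 managers and 11 analysts.
So the probability the next is a manager is 12/23.

12/23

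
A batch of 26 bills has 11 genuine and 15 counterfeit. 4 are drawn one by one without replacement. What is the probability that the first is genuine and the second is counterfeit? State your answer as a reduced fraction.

33/130

Multiply the conditional probabilities at each draw: 11/26 · 15/25 = 165/650 = 33/130.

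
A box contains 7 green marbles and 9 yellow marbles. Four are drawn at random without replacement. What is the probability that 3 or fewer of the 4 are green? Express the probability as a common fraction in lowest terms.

Total selections: C(16,4) = 1820.
The complement is exactly 4 green: C(7,4)·C(9,0) = 35.
Probability = 1 − 35/1820 = 1785/1820 = 51/52.

51/52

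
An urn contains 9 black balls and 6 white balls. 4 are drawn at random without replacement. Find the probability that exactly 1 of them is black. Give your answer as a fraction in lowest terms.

12/91

The sample space is all 4-subsets of the 15: C(15,4) = 1365.
Selections with exactly 1 black: choose 1 of the 9 black and 3 of the 6 white, C(9,1)·C(6,3) = 9·20 = 180.
Probability = 180/1365 = 12/91.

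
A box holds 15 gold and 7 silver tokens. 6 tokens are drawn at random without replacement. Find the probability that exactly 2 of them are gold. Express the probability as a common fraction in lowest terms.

175/3553

Total number of selections: C(22,6) = 74613.
Selections with exactly 2 gold: choose 2 of the 15 gold and 4 of the 7 silver, C(15,2)·C(7,4) = 105·35 = 3675.
Probability = 3675/74613 = 175/3553.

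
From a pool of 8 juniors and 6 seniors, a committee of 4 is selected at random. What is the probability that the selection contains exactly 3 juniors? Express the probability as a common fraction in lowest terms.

48/143

The sample space is all 4-subsets of the 14: C(14,4) = 1001.
Selections with exactly 3 juniors: choose 3 of the 8 juniors and 1 of the 6 seniors, C(8,3)·C(6,1) = 56·6 = 336.
Probability = 336/1001 = 48/143.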